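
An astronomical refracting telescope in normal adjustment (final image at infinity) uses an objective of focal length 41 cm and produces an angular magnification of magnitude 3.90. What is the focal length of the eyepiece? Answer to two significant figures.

11 cm

|M| = f_obj/f_eye, so f_eye = f_obj/|M| = 41/3.9 = 10.513 cm.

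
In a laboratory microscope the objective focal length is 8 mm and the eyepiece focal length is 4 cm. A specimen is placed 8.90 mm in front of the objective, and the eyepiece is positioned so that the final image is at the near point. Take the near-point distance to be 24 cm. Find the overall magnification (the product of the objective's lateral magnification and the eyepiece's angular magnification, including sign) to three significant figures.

-62.2

Convert to cm: f_obj = 8 mm = 0.8 cm; d_o = 8.90 mm = 0.89 cm.
Objective: 1/d_i = 1/f_obj - 1/d_o = 1/0.8 - 1/0.89 = 0.12640 cm^-1, so d_i = 7.911 cm.
m_obj = -d_i/d_o = -7.911/0.89 = -8.889.
Eyepiece angular magnification (image at near point): M_eye = 1 + D/f_e = 1 + 24/4 = 7.000.
Overall M = m_obj x M_eye = (-8.889)(7.000) = -62.22.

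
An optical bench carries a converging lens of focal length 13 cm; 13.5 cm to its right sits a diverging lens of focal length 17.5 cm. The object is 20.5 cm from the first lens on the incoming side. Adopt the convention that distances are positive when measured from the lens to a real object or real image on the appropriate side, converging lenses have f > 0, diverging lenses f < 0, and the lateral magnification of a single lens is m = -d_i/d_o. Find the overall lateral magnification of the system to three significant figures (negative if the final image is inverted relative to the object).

Applying the thin-lens equation to the first lens, 1/13 = 1/20.5 + 1/d_i1, which gives d_i1 = 35.533 cm.
Its lateral magnification is m_1 = -d_i1/d_o1 = -(35.533)/20.5 = -1.7333.
Since 35.533 cm > 13.5 cm, the first image lies past the second lens and serves as a virtual object: d_o2 = L - d_i1 = -22.033 cm.
Applying the thin-lens equation again with f_2 = -17.5 cm and d_o2 = -22.033 cm gives d_i2 = -85.055 cm.
m_2 = -(-85.055)/(-22.033) = -3.8603.
Overall magnification: m = m_1 m_2 = 6.6912.

6.69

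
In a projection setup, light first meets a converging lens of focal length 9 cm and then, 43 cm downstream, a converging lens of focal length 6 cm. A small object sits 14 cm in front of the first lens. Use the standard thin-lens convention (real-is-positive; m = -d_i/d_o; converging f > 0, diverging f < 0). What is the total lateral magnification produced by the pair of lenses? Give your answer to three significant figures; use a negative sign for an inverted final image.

0.915

Applying the thin-lens equation to the first lens, 1/9 = 1/14 + 1/d_i1, which gives d_i1 = 25.200 cm.
Its lateral magnification is m_1 = -d_i1/d_o1 = -(25.200)/14 = -1.8000.
The intermediate image is 25.200 cm to the right of lens 1, so d_o2 = L - d_i1 = 43 - 25.200 = 17.800 cm.
Applying the thin-lens equation again with f_2 = 6 cm and d_o2 = 17.800 cm gives d_i2 = 9.051 cm.
m_2 = -(9.051)/(17.800) = -0.5085.
Overall magnification: m = m_1 m_2 = 0.9153.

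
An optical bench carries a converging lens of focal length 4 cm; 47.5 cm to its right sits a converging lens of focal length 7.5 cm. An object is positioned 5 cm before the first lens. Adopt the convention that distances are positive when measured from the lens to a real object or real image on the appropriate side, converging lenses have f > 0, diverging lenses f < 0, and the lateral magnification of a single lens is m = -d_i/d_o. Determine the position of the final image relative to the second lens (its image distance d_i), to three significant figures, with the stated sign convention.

10.3 cm

Lens 1: 1/d_i1 = 1/f_1 - 1/d_o1 = 1/4 - 1/5 = 0.05000 cm^-1, so d_i1 = 20.000 cm.
Object distance for lens 2: d_o2 = 47.5 - 20.000 = 27.500 cm.
Lens 2: 1/d_i2 = 1/f_2 - 1/d_o2 = 1/7.5 - 1/(27.500) = 0.09697 cm^-1, so d_i2 = 10.313 cm.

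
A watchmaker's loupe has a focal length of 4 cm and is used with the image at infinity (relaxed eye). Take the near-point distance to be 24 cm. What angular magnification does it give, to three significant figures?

6.00

M = D/f = 24/4 = 6.000.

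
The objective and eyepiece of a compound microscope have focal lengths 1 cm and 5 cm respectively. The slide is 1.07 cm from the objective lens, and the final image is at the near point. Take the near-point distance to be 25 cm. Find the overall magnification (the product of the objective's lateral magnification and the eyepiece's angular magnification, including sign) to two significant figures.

-86

Objective: 1/d_i = 1/f_obj - 1/d_o = 1/1 - 1/1.07 = 0.06542 cm^-1, so d_i = 15.286 cm.
m_obj = -d_i/d_o = -15.286/1.07 = -14.286.
Eyepiece angular magnification (image at near point): M_eye = 1 + D/f_e = 1 + 25/5 = 6.000.
Overall M = m_obj x M_eye = (-14.286)(6.000) = -85.71.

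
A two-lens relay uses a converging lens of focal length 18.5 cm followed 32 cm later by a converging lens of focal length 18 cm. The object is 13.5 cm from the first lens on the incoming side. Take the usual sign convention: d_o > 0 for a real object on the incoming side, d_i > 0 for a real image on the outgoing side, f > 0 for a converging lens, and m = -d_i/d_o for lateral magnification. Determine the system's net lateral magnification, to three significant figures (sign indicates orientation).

Lens 1: 1/d_i1 = 1/f_1 - 1/d_o1 = 1/18.5 - 1/13.5 = -0.02002 cm^-1, so d_i1 = -49.950 cm.
m_1 = -(-49.950)/13.5 = 3.7000.
With d_i1 < 0 the first image is virtual and lies on the object side; the object distance for lens 2 is d_o2 = 32 - (-49.950) = 81.950 cm.
Lens 2: 1/d_i2 = 1/f_2 - 1/d_o2 = 1/18 - 1/(81.950) = 0.04335 cm^-1, so d_i2 = 23.066 cm.
m_2 = -(23.066)/(81.950) = -0.2815.
Total m = m_1 x m_2 = (3.7000)(-0.2815) = -1.0414.

-1.04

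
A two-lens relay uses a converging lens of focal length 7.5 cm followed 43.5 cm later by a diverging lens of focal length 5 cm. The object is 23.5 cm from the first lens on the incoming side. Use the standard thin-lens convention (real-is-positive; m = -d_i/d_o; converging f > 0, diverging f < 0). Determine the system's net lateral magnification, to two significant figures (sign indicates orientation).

-0.063

Applying the thin-lens equation to the first lens, 1/7.5 = 1/23.5 + 1/d_i1, which gives d_i1 = 11.016 cm.
Its lateral magnification is m_1 = -d_i1/d_o1 = -(11.016)/23.5 = -0.4688.
Object distance for lens 2: d_o2 = 43.5 - 11.016 = 32.484 cm.
Applying the thin-lens equation again with f_2 = -5 cm and d_o2 = 32.484 cm gives d_i2 = -4.333 cm.
m_2 = -(-4.333)/(32.484) = 0.1334.
The system's lateral magnification is m_1 m_2 = (-0.4688)(0.1334) = -0.0625.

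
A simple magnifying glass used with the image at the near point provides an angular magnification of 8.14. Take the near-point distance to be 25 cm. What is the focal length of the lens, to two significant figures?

For the image at the near point, M = 1 + D/f.
f = D/(M - 1) = 25/(8.14 - 1) = 3.501 cm.

3.5 cm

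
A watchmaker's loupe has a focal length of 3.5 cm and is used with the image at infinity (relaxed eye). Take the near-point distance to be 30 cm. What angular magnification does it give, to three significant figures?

M = D/f = 30/3.5 = 8.571.

8.57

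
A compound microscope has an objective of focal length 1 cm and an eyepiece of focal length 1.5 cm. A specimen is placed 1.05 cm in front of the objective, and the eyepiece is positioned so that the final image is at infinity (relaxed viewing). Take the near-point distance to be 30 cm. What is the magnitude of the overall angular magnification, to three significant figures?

Objective: 1/d_i = 1/f_obj - 1/d_o = 1/1 - 1/1.05 = 0.04762 cm^-1, so d_i = 21.000 cm.
m_obj = -d_i/d_o = -21.000/1.05 = -20.000.
Eyepiece angular magnification (image at infinity): M_eye = D/f_e = 30/1.5 = 20.000.
Overall M = m_obj x M_eye = (-20.000)(20.000) = -400.00.
|M| = 400.00.

400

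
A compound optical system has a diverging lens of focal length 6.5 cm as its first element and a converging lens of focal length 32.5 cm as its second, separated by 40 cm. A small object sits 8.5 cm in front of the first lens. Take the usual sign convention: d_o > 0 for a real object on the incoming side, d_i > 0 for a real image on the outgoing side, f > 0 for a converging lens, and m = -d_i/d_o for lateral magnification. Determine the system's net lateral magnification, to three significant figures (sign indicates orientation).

Applying the thin-lens equation to the first lens, 1/(-6.5) = 1/8.5 + 1/d_i1, which gives d_i1 = -3.683 cm.
Its lateral magnification is m_1 = -d_i1/d_o1 = -(-3.683)/8.5 = 0.4333.
With d_i1 < 0 the first image is virtual and lies on the object side; the object distance for lens 2 is d_o2 = 40 - (-3.683) = 43.683 cm.
Applying the thin-lens equation again with f_2 = 32.5 cm and d_o2 = 43.683 cm gives d_i2 = 126.949 cm.
m_2 = -(126.949)/(43.683) = -2.9061.
The system's lateral magnification is m_1 m_2 = (0.4333)(-2.9061) = -1.2593.

-1.26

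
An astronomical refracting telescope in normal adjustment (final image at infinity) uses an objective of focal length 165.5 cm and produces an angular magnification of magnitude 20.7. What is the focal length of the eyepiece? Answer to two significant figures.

|M| = f_obj/f_eye, so f_eye = f_obj/|M| = 165.5/20.7 = 7.995 cm.

8.0 cm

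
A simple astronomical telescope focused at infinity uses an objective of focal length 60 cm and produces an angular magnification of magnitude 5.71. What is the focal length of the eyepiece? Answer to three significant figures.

10.5 cm

|M| = f_obj/f_eye, so f_eye = f_obj/|M| = 60/5.71 = 10.508 cm.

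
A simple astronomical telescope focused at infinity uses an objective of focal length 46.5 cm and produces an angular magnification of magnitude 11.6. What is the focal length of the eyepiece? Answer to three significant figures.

|M| = f_obj/f_eye, so f_eye = f_obj/|M| = 46.5/11.6 = 4.009 cm.

4.01 cm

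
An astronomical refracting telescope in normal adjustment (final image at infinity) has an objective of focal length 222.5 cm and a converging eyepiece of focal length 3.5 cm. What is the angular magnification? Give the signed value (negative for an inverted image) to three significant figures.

-63.6

M = -f_obj/f_eye = -222.5/(3.5) = -63.571.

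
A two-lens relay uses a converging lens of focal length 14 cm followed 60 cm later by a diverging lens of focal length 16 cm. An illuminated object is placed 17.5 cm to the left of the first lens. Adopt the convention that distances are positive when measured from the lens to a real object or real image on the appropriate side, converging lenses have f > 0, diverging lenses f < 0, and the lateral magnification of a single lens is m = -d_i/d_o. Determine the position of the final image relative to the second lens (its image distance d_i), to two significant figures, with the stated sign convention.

First lens: d_i1 = 1/(1/14 - 1/17.5) = 70.000 cm.
This image would form 70.000 cm past lens 1, i.e. 10.000 cm beyond lens 2, so it is a virtual object for lens 2: d_o2 = 60 - 70.000 = -10.000 cm.
Second lens: d_i2 = 1/(1/(-16) - 1/(-10.000)) = 26.667 cm.

27 cm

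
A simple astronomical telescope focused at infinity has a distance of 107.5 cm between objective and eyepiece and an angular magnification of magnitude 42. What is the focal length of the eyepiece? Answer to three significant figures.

2.50 cm

In normal adjustment the tube length equals f_obj + f_eye and |M| = f_obj/f_eye.
So f_obj = 42 f_eye and 42 f_eye + f_eye = 107.5 cm, giving f_eye = 107.5/43 = 2.500 cm and f_obj = 105.000 cm.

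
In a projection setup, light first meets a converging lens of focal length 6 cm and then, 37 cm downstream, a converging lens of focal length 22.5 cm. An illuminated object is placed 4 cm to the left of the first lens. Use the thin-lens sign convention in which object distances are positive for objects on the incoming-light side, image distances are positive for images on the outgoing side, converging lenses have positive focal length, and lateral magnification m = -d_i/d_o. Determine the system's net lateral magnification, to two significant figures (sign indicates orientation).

-2.5

Lens 1: 1/d_i1 = 1/f_1 - 1/d_o1 = 1/6 - 1/4 = -0.08333 cm^-1, so d_i1 = -12.000 cm.
m_1 = -(-12.000)/4 = 3.0000.
With d_i1 < 0 the first image is virtual and lies on the object side; the object distance for lens 2 is d_o2 = 37 - (-12.000) = 49.000 cm.
Lens 2: 1/d_i2 = 1/f_2 - 1/d_o2 = 1/22.5 - 1/(49.000) = 0.02404 cm^-1, so d_i2 = 41.604 cm.
m_2 = -(41.604)/(49.000) = -0.8491.
The system's lateral magnification is m_1 m_2 = (3.0000)(-0.8491) = -2.5472.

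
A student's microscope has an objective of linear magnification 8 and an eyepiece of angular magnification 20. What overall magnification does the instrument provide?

The overall magnification of a compound microscope is the product of the objective and eyepiece magnifications:
M = M_obj x M_eye = 8 x 20 = 160.

160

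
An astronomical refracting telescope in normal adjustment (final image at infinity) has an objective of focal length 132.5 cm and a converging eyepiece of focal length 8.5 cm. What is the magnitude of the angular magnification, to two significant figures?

|M| = f_obj/|f_eye| = 132.5/8.5 = 15.588.

16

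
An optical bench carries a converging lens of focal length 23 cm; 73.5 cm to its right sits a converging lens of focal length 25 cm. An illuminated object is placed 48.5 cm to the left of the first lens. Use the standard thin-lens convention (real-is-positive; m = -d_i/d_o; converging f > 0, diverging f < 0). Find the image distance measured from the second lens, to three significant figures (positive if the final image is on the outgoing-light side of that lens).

Applying the thin-lens equation to the first lens, 1/23 = 1/48.5 + 1/d_i1, which gives d_i1 = 43.745 cm.
The intermediate image is 43.745 cm to the right of lens 1, so d_o2 = L - d_i1 = 73.5 - 43.745 = 29.755 cm.
Applying the thin-lens equation again with f_2 = 25 cm and d_o2 = 29.755 cm gives d_i2 = 156.443 cm.

156 cm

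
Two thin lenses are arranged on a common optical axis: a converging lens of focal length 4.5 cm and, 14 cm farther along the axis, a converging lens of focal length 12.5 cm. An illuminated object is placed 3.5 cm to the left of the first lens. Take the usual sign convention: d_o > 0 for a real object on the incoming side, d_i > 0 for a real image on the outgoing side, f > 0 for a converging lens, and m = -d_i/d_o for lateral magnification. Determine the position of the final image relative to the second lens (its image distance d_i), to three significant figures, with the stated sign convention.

First lens: d_i1 = 1/(1/4.5 - 1/3.5) = -15.750 cm.
The intermediate image is virtual, 15.750 cm to the left of lens 1, so d_o2 = L - d_i1 = 14 - (-15.750) = 29.750 cm.
Second lens: d_i2 = 1/(1/12.5 - 1/(29.750)) = 21.558 cm.

21.6 cm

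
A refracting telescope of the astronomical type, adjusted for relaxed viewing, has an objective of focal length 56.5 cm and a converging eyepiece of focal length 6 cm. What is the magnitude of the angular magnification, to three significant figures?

|M| = f_obj/|f_eye| = 56.5/6 = 9.417.

9.42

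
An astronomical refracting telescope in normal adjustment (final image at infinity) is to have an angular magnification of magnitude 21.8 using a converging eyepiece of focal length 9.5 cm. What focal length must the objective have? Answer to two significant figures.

|M| = f_obj/|f_eye|, so f_obj = |M| x |f_eye| = 21.8 x 9.5 = 207.100 cm.

210 cm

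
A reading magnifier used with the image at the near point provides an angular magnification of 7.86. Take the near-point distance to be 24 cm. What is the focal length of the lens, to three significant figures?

For the image at the near point, M = 1 + D/f.
f = D/(M - 1) = 24/(7.86 - 1) = 3.499 cm.

3.50 cm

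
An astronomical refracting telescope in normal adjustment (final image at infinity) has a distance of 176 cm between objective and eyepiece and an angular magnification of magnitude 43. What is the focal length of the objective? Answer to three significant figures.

In normal adjustment the tube length equals f_obj + f_eye and |M| = f_obj/f_eye.
So f_obj = 43 f_eye and 43 f_eye + f_eye = 176 cm, giving f_eye = 176/44 = 4.000 cm and f_obj = 172.000 cm.

172 cm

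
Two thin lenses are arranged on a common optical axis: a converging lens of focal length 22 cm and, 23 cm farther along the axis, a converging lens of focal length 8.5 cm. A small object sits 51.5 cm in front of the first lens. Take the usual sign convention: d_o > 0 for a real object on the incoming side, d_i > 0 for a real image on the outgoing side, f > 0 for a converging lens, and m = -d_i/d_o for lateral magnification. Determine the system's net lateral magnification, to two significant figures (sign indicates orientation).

Lens 1: 1/d_i1 = 1/f_1 - 1/d_o1 = 1/22 - 1/51.5 = 0.02604 cm^-1, so d_i1 = 38.407 cm.
m_1 = -(38.407)/51.5 = -0.7458.
Since 38.407 cm > 23 cm, the first image lies past the second lens and serves as a virtual object: d_o2 = L - d_i1 = -15.407 cm.
Lens 2: 1/d_i2 = 1/f_2 - 1/d_o2 = 1/8.5 - 1/(-15.407) = 0.18255 cm^-1, so d_i2 = 5.478 cm.
m_2 = -(5.478)/(-15.407) = 0.3555.
Overall magnification: m = m_1 m_2 = -0.2652.

-0.27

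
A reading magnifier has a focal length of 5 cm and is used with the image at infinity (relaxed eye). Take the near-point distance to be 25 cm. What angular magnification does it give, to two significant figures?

5.0

M = D/f = 25/5 = 5.000.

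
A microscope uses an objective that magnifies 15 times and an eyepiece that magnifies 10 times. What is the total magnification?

The overall magnification of a compound microscope is the product of the objective and eyepiece magnifications:
M = M_obj x M_eye = 15 x 10 = 150.

150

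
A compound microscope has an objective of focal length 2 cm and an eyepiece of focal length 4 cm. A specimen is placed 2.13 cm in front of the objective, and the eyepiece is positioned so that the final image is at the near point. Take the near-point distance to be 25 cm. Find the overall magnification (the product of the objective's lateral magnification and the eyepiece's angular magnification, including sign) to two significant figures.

Objective: 1/d_i = 1/f_obj - 1/d_o = 1/2 - 1/2.13 = 0.03052 cm^-1, so d_i = 32.769 cm.
m_obj = -d_i/d_o = -32.769/2.13 = -15.385.
Eyepiece angular magnification (image at near point): M_eye = 1 + D/f_e = 1 + 25/4 = 7.250.
Overall M = m_obj x M_eye = (-15.385)(7.250) = -111.54.

-110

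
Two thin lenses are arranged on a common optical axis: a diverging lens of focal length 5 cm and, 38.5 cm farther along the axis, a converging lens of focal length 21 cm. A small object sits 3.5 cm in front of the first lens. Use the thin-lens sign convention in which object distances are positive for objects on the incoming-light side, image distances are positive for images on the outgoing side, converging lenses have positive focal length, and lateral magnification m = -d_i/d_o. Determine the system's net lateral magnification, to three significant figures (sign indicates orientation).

-0.632

Lens 1: 1/d_i1 = 1/f_1 - 1/d_o1 = 1/(-5) - 1/3.5 = -0.48571 cm^-1, so d_i1 = -2.059 cm.
m_1 = -(-2.059)/3.5 = 0.5882.
With d_i1 < 0 the first image is virtual and lies on the object side; the object distance for lens 2 is d_o2 = 38.5 - (-2.059) = 40.559 cm.
Lens 2: 1/d_i2 = 1/f_2 - 1/d_o2 = 1/21 - 1/(40.559) = 0.02296 cm^-1, so d_i2 = 43.547 cm.
m_2 = -(43.547)/(40.559) = -1.0737.
Overall magnification: m = m_1 m_2 = -0.6316.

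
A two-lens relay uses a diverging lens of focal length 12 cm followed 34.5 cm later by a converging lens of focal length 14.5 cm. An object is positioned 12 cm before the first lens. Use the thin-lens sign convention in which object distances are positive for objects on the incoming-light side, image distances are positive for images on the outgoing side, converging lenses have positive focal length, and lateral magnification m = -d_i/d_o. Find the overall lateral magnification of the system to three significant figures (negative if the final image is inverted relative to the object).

Applying the thin-lens equation to the first lens, 1/(-12) = 1/12 + 1/d_i1, which gives d_i1 = -6.000 cm.
Its lateral magnification is m_1 = -d_i1/d_o1 = -(-6.000)/12 = 0.5000.
With d_i1 < 0 the first image is virtual and lies on the object side; the object distance for lens 2 is d_o2 = 34.5 - (-6.000) = 40.500 cm.
Applying the thin-lens equation again with f_2 = 14.5 cm and d_o2 = 40.500 cm gives d_i2 = 22.587 cm.
m_2 = -(22.587)/(40.500) = -0.5577.
The system's lateral magnification is m_1 m_2 = (0.5000)(-0.5577) = -0.2788.

-0.279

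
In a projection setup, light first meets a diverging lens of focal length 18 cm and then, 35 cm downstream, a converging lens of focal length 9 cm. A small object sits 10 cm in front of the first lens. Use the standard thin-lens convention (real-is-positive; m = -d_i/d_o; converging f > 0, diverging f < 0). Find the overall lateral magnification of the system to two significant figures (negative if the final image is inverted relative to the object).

Lens 1: 1/d_i1 = 1/f_1 - 1/d_o1 = 1/(-18) - 1/10 = -0.15556 cm^-1, so d_i1 = -6.429 cm.
m_1 = -(-6.429)/10 = 0.6429.
The intermediate image is virtual, 6.429 cm to the left of lens 1, so d_o2 = L - d_i1 = 35 - (-6.429) = 41.429 cm.
Lens 2: 1/d_i2 = 1/f_2 - 1/d_o2 = 1/9 - 1/(41.429) = 0.08697 cm^-1, so d_i2 = 11.498 cm.
m_2 = -(11.498)/(41.429) = -0.2775.
Overall magnification: m = m_1 m_2 = -0.1784.

-0.18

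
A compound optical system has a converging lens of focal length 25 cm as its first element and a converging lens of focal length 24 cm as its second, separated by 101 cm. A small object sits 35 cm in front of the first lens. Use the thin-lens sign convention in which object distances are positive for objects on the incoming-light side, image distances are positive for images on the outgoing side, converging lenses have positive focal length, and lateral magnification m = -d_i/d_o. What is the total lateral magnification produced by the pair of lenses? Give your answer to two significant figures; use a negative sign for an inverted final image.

-5.7

Lens 1: 1/d_i1 = 1/f_1 - 1/d_o1 = 1/25 - 1/35 = 0.01143 cm^-1, so d_i1 = 87.500 cm.
m_1 = -(87.500)/35 = -2.5000.
Object distance for lens 2: d_o2 = 101 - 87.500 = 13.500 cm.
Lens 2: 1/d_i2 = 1/f_2 - 1/d_o2 = 1/24 - 1/(13.500) = -0.03241 cm^-1, so d_i2 = -30.857 cm.
m_2 = -(-30.857)/(13.500) = 2.2857.
Total m = m_1 x m_2 = (-2.5000)(2.2857) = -5.7143.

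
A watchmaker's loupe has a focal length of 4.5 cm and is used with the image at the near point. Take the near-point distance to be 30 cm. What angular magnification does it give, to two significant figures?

7.7

M = 1 + D/f = 1 + 30/4.5 = 7.667.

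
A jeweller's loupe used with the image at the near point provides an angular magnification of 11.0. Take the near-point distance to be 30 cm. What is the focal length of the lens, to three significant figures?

3.00 cm

For the image at the near point, M = 1 + D/f.
f = D/(M - 1) = 30/(11.0 - 1) = 3.000 cm.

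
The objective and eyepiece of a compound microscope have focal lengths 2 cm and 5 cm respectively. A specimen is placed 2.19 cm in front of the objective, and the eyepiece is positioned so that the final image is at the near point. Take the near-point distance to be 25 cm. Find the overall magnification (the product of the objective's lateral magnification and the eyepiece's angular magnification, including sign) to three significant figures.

-63.2

Objective: 1/d_i = 1/f_obj - 1/d_o = 1/2 - 1/2.19 = 0.04338 cm^-1, so d_i = 23.053 cm.
m_obj = -d_i/d_o = -23.053/2.19 = -10.526.
Eyepiece angular magnification (image at near point): M_eye = 1 + D/f_e = 1 + 25/5 = 6.000.
Overall M = m_obj x M_eye = (-10.526)(6.000) = -63.16.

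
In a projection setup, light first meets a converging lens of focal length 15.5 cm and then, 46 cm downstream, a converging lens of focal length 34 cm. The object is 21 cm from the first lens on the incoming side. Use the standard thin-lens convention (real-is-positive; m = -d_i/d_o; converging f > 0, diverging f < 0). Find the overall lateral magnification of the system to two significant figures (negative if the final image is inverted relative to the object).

-2.0

Applying the thin-lens equation to the first lens, 1/15.5 = 1/21 + 1/d_i1, which gives d_i1 = 59.182 cm.
Its lateral magnification is m_1 = -d_i1/d_o1 = -(59.182)/21 = -2.8182.
This image would form 59.182 cm past lens 1, i.e. 13.182 cm beyond lens 2, so it is a virtual object for lens 2: d_o2 = 46 - 59.182 = -13.182 cm.
Applying the thin-lens equation again with f_2 = 34 cm and d_o2 = -13.182 cm gives d_i2 = 9.499 cm.
m_2 = -(9.499)/(-13.182) = 0.7206.
Total m = m_1 x m_2 = (-2.8182)(0.7206) = -2.0308.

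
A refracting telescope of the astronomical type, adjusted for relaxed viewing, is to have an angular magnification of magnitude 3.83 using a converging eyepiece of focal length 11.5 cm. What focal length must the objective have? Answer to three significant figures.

|M| = f_obj/|f_eye|, so f_obj = |M| x |f_eye| = 3.83 x 11.5 = 44.045 cm.

44.0 cm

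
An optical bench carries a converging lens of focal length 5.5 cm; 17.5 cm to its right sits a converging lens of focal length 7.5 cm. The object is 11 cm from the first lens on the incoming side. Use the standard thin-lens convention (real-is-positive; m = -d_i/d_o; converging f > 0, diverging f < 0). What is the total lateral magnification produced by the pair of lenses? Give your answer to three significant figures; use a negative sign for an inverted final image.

First lens: d_i1 = 1/(1/5.5 - 1/11) = 11.000 cm.
m_1 = -(11.000)/11 = -1.0000.
The intermediate image is 11.000 cm to the right of lens 1, so d_o2 = L - d_i1 = 17.5 - 11.000 = 6.500 cm.
Second lens: d_i2 = 1/(1/7.5 - 1/(6.500)) = -48.750 cm.
m_2 = -(-48.750)/(6.500) = 7.5000.
Total m = m_1 x m_2 = (-1.0000)(7.5000) = -7.5000.

-7.50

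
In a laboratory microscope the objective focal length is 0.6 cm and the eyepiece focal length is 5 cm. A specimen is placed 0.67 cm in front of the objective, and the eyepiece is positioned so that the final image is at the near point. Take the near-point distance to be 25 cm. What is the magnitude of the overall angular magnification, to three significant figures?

51.4

Objective: 1/d_i = 1/f_obj - 1/d_o = 1/0.6 - 1/0.67 = 0.17413 cm^-1, so d_i = 5.743 cm.
m_obj = -d_i/d_o = -5.743/0.67 = -8.571.
Eyepiece angular magnification (image at near point): M_eye = 1 + D/f_e = 1 + 25/5 = 6.000.
Overall M = m_obj x M_eye = (-8.571)(6.000) = -51.43.
|M| = 51.43.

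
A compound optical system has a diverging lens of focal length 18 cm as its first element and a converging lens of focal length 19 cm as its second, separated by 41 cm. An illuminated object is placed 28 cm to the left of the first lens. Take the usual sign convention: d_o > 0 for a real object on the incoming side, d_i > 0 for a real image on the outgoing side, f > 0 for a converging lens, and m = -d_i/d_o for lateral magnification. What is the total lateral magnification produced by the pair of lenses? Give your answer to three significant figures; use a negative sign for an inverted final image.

Lens 1: 1/d_i1 = 1/f_1 - 1/d_o1 = 1/(-18) - 1/28 = -0.09127 cm^-1, so d_i1 = -10.957 cm.
m_1 = -(-10.957)/28 = 0.3913.
The intermediate image is virtual, 10.957 cm to the left of lens 1, so d_o2 = L - d_i1 = 41 - (-10.957) = 51.957 cm.
Lens 2: 1/d_i2 = 1/f_2 - 1/d_o2 = 1/19 - 1/(51.957) = 0.03338 cm^-1, so d_i2 = 29.954 cm.
m_2 = -(29.954)/(51.957) = -0.5765.
Overall magnification: m = m_1 m_2 = -0.2256.

-0.226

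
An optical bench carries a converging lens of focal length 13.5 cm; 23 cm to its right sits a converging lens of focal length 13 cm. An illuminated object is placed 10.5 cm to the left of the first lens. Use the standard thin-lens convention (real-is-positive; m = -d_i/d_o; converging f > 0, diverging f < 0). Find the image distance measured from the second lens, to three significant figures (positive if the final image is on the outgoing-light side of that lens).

16.0 cm

First lens: d_i1 = 1/(1/13.5 - 1/10.5) = -47.250 cm.
The intermediate image is virtual, 47.250 cm to the left of lens 1, so d_o2 = L - d_i1 = 23 - (-47.250) = 70.250 cm.
Second lens: d_i2 = 1/(1/13 - 1/(70.250)) = 15.952 cm.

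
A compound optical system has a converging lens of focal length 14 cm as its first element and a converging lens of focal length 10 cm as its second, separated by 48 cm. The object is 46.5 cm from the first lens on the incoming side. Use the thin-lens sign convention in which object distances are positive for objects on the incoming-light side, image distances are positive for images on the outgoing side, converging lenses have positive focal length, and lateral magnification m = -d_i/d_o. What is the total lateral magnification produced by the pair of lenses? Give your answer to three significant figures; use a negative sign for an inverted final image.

0.240

Lens 1: 1/d_i1 = 1/f_1 - 1/d_o1 = 1/14 - 1/46.5 = 0.04992 cm^-1, so d_i1 = 20.031 cm.
m_1 = -(20.031)/46.5 = -0.4308.
The intermediate image is 20.031 cm to the right of lens 1, so d_o2 = L - d_i1 = 48 - 20.031 = 27.969 cm.
Lens 2: 1/d_i2 = 1/f_2 - 1/d_o2 = 1/10 - 1/(27.969) = 0.06425 cm^-1, so d_i2 = 15.565 cm.
m_2 = -(15.565)/(27.969) = -0.5565.
Total m = m_1 x m_2 = (-0.4308)(-0.5565) = 0.2397.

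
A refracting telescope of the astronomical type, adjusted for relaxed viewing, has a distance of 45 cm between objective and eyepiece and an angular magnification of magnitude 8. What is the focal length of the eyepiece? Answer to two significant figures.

In normal adjustment the tube length equals f_obj + f_eye and |M| = f_obj/f_eye.
So f_obj = 8 f_eye and 8 f_eye + f_eye = 45 cm, giving f_eye = 45/9 = 5.000 cm and f_obj = 40.000 cm.

5.0 cm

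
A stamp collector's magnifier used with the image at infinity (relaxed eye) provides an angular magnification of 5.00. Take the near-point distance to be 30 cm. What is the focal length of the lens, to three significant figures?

For the image at infinity, M = D/f.
f = D/M = 30/5.0 = 6.000 cm.

6.00 cm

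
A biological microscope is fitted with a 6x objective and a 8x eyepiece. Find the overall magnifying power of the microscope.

The overall magnification of a compound microscope is the product of the objective and eyepiece magnifications:
M = M_obj x M_eye = 6 x 8 = 48.

48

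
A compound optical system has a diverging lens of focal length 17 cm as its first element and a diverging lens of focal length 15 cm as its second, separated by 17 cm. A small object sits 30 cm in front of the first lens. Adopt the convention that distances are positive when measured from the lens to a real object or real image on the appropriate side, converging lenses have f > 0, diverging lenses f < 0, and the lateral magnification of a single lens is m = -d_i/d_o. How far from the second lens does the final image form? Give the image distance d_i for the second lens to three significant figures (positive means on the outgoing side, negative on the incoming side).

Lens 1: 1/d_i1 = 1/f_1 - 1/d_o1 = 1/(-17) - 1/30 = -0.09216 cm^-1, so d_i1 = -10.851 cm.
The intermediate image is virtual, 10.851 cm to the left of lens 1, so d_o2 = L - d_i1 = 17 - (-10.851) = 27.851 cm.
Lens 2: 1/d_i2 = 1/f_2 - 1/d_o2 = 1/(-15) - 1/(27.851) = -0.10257 cm^-1, so d_i2 = -9.749 cm.

-9.75 cm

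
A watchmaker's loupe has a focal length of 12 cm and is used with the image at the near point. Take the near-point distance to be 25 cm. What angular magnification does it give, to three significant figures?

M = 1 + D/f = 1 + 25/12 = 3.083.

3.08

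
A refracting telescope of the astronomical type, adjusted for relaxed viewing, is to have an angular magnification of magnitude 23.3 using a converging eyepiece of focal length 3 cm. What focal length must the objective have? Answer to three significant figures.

69.9 cm

|M| = f_obj/|f_eye|, so f_obj = |M| x |f_eye| = 23.3 x 3 = 69.900 cm.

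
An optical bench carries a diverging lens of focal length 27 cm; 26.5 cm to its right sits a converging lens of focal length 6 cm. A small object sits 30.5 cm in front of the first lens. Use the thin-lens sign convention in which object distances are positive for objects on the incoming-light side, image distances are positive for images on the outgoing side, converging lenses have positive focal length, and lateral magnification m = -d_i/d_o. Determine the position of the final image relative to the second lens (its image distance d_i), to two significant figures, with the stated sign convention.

First lens: d_i1 = 1/(1/(-27) - 1/30.5) = -14.322 cm.
With d_i1 < 0 the first image is virtual and lies on the object side; the object distance for lens 2 is d_o2 = 26.5 - (-14.322) = 40.822 cm.
Second lens: d_i2 = 1/(1/6 - 1/(40.822)) = 7.034 cm.

7.0 cm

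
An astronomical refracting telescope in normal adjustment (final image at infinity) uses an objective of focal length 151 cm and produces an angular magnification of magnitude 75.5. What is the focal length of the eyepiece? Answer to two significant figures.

|M| = f_obj/f_eye, so f_eye = f_obj/|M| = 151/75.5 = 2.000 cm.

2.0 cm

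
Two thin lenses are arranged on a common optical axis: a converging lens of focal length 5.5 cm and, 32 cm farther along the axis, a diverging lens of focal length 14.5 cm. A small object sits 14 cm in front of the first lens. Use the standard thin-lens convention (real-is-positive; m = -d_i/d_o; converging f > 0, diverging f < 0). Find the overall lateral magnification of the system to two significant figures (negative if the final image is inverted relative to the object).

-0.25

Applying the thin-lens equation to the first lens, 1/5.5 = 1/14 + 1/d_i1, which gives d_i1 = 9.059 cm.
Its lateral magnification is m_1 = -d_i1/d_o1 = -(9.059)/14 = -0.6471.
That image sits 22.941 cm in front of the second lens, so d_o2 = 22.941 cm.
Applying the thin-lens equation again with f_2 = -14.5 cm and d_o2 = 22.941 cm gives d_i2 = -8.885 cm.
m_2 = -(-8.885)/(22.941) = 0.3873.
Overall magnification: m = m_1 m_2 = -0.2506.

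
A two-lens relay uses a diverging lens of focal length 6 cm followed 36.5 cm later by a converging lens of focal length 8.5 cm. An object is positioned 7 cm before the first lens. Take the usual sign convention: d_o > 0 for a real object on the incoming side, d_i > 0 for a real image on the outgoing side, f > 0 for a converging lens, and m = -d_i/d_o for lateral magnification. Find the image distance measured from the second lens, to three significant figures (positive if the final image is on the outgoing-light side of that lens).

10.8 cm

First lens: d_i1 = 1/(1/(-6) - 1/7) = -3.231 cm.
With d_i1 < 0 the first image is virtual and lies on the object side; the object distance for lens 2 is d_o2 = 36.5 - (-3.231) = 39.731 cm.
Second lens: d_i2 = 1/(1/8.5 - 1/(39.731)) = 10.813 cm.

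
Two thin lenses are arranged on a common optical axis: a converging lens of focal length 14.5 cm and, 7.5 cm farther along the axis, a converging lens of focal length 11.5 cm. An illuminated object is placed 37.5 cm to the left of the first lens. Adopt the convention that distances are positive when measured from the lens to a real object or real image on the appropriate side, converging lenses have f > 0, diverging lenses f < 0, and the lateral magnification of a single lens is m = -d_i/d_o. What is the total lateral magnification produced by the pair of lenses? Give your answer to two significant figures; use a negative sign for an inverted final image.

Lens 1: 1/d_i1 = 1/f_1 - 1/d_o1 = 1/14.5 - 1/37.5 = 0.04230 cm^-1, so d_i1 = 23.641 cm.
m_1 = -(23.641)/37.5 = -0.6304.
Since 23.641 cm > 7.5 cm, the first image lies past the second lens and serves as a virtual object: d_o2 = L - d_i1 = -16.141 cm.
Lens 2: 1/d_i2 = 1/f_2 - 1/d_o2 = 1/11.5 - 1/(-16.141) = 0.14891 cm^-1, so d_i2 = 6.715 cm.
m_2 = -(6.715)/(-16.141) = 0.4160.
Overall magnification: m = m_1 m_2 = -0.2623.

-0.26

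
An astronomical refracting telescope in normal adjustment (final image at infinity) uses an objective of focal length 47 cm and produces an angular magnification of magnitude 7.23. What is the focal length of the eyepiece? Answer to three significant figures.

|M| = f_obj/f_eye, so f_eye = f_obj/|M| = 47/7.23 = 6.501 cm.

6.50 cm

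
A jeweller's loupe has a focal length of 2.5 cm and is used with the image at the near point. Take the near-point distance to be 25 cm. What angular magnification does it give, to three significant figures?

M = 1 + D/f = 1 + 25/2.5 = 11.000.

11.0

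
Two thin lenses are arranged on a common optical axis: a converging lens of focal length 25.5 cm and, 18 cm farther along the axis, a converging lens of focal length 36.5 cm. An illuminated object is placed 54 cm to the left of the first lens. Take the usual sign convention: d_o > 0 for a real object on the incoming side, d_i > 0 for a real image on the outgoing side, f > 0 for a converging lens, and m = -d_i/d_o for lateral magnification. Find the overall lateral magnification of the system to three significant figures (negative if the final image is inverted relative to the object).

-0.489

Applying the thin-lens equation to the first lens, 1/25.5 = 1/54 + 1/d_i1, which gives d_i1 = 48.316 cm.
Its lateral magnification is m_1 = -d_i1/d_o1 = -(48.316)/54 = -0.8947.
This image would form 48.316 cm past lens 1, i.e. 30.316 cm beyond lens 2, so it is a virtual object for lens 2: d_o2 = 18 - 48.316 = -30.316 cm.
Applying the thin-lens equation again with f_2 = 36.5 cm and d_o2 = -30.316 cm gives d_i2 = 16.561 cm.
m_2 = -(16.561)/(-30.316) = 0.5463.
Total m = m_1 x m_2 = (-0.8947)(0.5463) = -0.4888.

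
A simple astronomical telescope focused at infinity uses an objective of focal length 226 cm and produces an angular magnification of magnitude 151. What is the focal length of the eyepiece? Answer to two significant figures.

1.5 cm

|M| = f_obj/f_eye, so f_eye = f_obj/|M| = 226/151.0 = 1.497 cm.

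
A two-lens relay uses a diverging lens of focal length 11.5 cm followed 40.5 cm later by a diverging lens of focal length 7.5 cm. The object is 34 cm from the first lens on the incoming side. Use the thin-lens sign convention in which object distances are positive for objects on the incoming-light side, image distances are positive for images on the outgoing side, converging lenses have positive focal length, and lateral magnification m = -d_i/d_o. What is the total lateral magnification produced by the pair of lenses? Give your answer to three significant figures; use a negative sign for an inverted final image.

Lens 1: 1/d_i1 = 1/f_1 - 1/d_o1 = 1/(-11.5) - 1/34 = -0.11637 cm^-1, so d_i1 = -8.593 cm.
m_1 = -(-8.593)/34 = 0.2527.
With d_i1 < 0 the first image is virtual and lies on the object side; the object distance for lens 2 is d_o2 = 40.5 - (-8.593) = 49.093 cm.
Lens 2: 1/d_i2 = 1/f_2 - 1/d_o2 = 1/(-7.5) - 1/(49.093) = -0.15370 cm^-1, so d_i2 = -6.506 cm.
m_2 = -(-6.506)/(49.093) = 0.1325.
Overall magnification: m = m_1 m_2 = 0.0335.

0.0335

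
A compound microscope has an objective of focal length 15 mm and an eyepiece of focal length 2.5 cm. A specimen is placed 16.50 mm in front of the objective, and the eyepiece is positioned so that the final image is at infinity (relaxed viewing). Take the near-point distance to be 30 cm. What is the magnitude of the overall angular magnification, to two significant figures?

Convert to cm: f_obj = 15 mm = 1.5 cm; d_o = 16.50 mm = 1.65 cm.
Objective: 1/d_i = 1/f_obj - 1/d_o = 1/1.5 - 1/1.65 = 0.06061 cm^-1, so d_i = 16.500 cm.
m_obj = -d_i/d_o = -16.500/1.65 = -10.000.
Eyepiece angular magnification (image at infinity): M_eye = D/f_e = 30/2.5 = 12.000.
Overall M = m_obj x M_eye = (-10.000)(12.000) = -120.00.
|M| = 120.00.

120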